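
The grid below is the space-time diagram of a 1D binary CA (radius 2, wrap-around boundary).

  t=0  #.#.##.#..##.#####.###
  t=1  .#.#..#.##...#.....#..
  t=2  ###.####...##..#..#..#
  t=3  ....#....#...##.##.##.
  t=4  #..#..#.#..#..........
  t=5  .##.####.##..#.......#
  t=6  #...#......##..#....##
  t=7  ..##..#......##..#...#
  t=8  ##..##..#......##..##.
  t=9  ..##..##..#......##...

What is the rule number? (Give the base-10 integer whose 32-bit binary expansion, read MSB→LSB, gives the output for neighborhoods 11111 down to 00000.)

  nb #####: next=.  (t=0,i=15, bit31=0)
  nb ####.: next=.  (t=0,i=16, bit30=0)
  nb ###.#: next=.  (t=0,i=0, bit29=0)
  nb ###..: next=.  (t=2,i=7, bit28=0)
  nb ##.##: next=.  (t=0,i=12, bit27=0)
  nb ##.#.: next=#  (t=0,i=1, bit26=1)
  nb ##..#: next=#  (t=2,i=13, bit25=1)
  nb ##...: next=.  (t=1,i=10, bit24=0)
  nb #.###: next=#  (t=0,i=13, bit23=1)
  nb #.##.: next=.  (t=0,i=4, bit22=0)
  nb #.#.#: next=.  (t=0,i=2, bit21=0)
  nb #.#..: next=.  (t=0,i=7, bit20=0)
  nb #..##: next=#  (t=0,i=9, bit19=1)
  nb #..#.: next=#  (t=1,i=5, bit18=1)
  nb #...#: next=#  (t=1,i=11, bit17=1)
  nb #....: next=#  (t=1,i=15, bit16=1)
  nb .####: next=.  (t=0,i=14, bit15=0)
  nb .###.: next=#  (t=6,i=21, bit14=1)
  nb .##.#: next=.  (t=0,i=5, bit13=0)
  nb .##..: next=.  (t=1,i=9, bit12=0)
  nb .#.##: next=#  (t=0,i=3, bit11=1)
  nb .#.#.: next=#  (t=1,i=2, bit10=1)
  nb .#..#: next=#  (t=0,i=8, bit9=1)
  nb .#...: next=.  (t=1,i=14, bit8=0)
  nb ..###: next=.  (t=2,i=21, bit7=0)
  nb ..##.: next=.  (t=0,i=10, bit6=0)
  nb ..#.#: next=#  (t=1,i=1, bit5=1)
  nb ..#..: next=.  (t=1,i=13, bit4=0)
  nb ...##: next=.  (t=2,i=10, bit3=0)
  nb ...#.: next=#  (t=1,i=0, bit2=1)
  nb ....#: next=.  (t=1,i=17, bit1=0)
  nb .....: next=.  (t=1,i=16, bit0=0)
  bits 00000110100011110100111000100100 = 110054948

110054948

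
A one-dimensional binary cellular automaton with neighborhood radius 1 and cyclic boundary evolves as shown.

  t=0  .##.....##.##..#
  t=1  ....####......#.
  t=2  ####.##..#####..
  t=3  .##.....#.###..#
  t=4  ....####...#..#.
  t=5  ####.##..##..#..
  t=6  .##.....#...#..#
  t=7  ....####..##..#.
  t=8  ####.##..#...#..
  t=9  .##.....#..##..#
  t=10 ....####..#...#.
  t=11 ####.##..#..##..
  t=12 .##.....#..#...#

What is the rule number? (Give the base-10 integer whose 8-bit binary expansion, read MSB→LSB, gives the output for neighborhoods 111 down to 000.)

131

  [7] ### => #  t=1,i=5
  [6] ##. => .  t=0,i=2
  [5] #.# => .  t=0,i=0
  [4] #.. => .  t=0,i=3
  [3] .## => .  t=0,i=1
  [2] .#. => .  t=0,i=15
  [1] ..# => #  t=0,i=7
  [0] ... => #  t=0,i=4
  bits 10000011 = 131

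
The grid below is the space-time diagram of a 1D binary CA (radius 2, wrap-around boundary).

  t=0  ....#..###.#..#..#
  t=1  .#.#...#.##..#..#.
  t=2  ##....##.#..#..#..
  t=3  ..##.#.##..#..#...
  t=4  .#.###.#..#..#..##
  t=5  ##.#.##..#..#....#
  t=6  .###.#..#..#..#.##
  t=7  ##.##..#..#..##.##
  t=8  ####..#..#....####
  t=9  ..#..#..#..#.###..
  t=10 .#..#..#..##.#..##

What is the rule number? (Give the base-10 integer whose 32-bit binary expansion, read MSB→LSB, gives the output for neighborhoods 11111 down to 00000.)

1843765421

  #####|.  b31=0 t=8,i=0
  ####.|#  b30=1 t=7,i=0
  ###.#|#  b29=1 t=0,i=9
  ###..|.  b28=0 t=8,i=3
  ##.##|#  b27=1 t=6,i=0
  ##.#.|#  b26=1 t=0,i=10
  ##..#|.  b25=0 t=1,i=11
  ##...|#  b24=1 t=2,i=2
  #.###|#  b23=1 t=4,i=3
  #.##.|#  b22=1 t=1,i=9
  #.#.#|#  b21=1 t=3,i=5
  #.#..|.  b20=0 t=0,i=11
  #..##|.  b19=0 t=0,i=6
  #..#.|#  b18=1 t=0,i=13
  #...#|.  b17=0 t=1,i=5
  #....|#  b16=1 t=0,i=1
  .####|#  b15=1 t=7,i=17
  .###.|.  b14=0 t=0,i=8
  .##.#|#  b13=1 t=2,i=7
  .##..|.  b12=0 t=1,i=10
  .#.##|.  b11=0 t=1,i=8
  .#.#.|.  b10=0 t=1,i=2
  .#..#|.  b9=0 t=0,i=5
  .#...|.  b8=0 t=0,i=0
  ..###|#  b7=1 t=0,i=7
  ..##.|.  b6=0 t=2,i=0
  ..#.#|#  b5=1 t=1,i=1
  ..#..|.  b4=0 t=0,i=4
  ...##|#  b3=1 t=2,i=5
  ...#.|#  b2=1 t=0,i=3
  ....#|.  b1=0 t=0,i=2
  .....|#  b0=1 t=3,i=17
  bits 01101101111001011010000010101101 = 1843765421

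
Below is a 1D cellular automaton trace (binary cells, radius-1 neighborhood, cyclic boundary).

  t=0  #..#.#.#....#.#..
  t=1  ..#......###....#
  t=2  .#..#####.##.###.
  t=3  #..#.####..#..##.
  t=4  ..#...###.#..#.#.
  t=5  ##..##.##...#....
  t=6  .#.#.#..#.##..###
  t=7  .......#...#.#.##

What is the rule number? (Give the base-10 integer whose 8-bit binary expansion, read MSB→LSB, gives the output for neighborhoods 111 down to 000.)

195

  nb ###: next=#  (t=1,i=10, bit7=1)
  nb ##.: next=#  (t=1,i=11, bit6=1)
  nb #.#: next=.  (t=0,i=4, bit5=0)
  nb #..: next=.  (t=0,i=1, bit4=0)
  nb .##: next=.  (t=1,i=9, bit3=0)
  nb .#.: next=.  (t=0,i=0, bit2=0)
  nb ..#: next=#  (t=0,i=2, bit1=1)
  nb ...: next=#  (t=0,i=9, bit0=1)
  bits 11000011 = 195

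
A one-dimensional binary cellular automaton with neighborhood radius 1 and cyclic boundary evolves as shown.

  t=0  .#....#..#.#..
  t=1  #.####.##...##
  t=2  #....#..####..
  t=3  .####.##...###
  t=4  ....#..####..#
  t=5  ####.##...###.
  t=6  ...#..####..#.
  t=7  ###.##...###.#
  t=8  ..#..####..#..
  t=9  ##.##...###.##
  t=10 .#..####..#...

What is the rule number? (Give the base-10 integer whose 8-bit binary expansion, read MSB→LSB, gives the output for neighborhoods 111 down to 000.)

83

  nb ###: next=.  (t=1,i=3, bit7=0)
  nb ##.: next=#  (t=1,i=0, bit6=1)
  nb #.#: next=.  (t=0,i=10, bit5=0)
  nb #..: next=#  (t=0,i=2, bit4=1)
  nb .##: next=.  (t=1,i=2, bit3=0)
  nb .#.: next=.  (t=0,i=1, bit2=0)
  nb ..#: next=#  (t=0,i=0, bit1=1)
  nb ...: next=#  (t=0,i=3, bit0=1)
  bits 01010011 = 83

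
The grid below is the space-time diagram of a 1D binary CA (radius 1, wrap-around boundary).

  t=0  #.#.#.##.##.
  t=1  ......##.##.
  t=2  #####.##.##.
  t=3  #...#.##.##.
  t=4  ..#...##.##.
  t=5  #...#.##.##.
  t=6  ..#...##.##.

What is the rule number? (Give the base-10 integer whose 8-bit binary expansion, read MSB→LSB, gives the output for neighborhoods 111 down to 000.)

73

  nb ###: next=.  (t=2,i=1, bit7=0)
  nb ##.: next=#  (t=0,i=7, bit6=1)
  nb #.#: next=.  (t=0,i=1, bit5=0)
  nb #..: next=.  (t=1,i=11, bit4=0)
  nb .##: next=#  (t=0,i=6, bit3=1)
  nb .#.: next=.  (t=0,i=0, bit2=0)
  nb ..#: next=.  (t=1,i=5, bit1=0)
  nb ...: next=#  (t=1,i=0, bit0=1)
  bits 01001001 = 73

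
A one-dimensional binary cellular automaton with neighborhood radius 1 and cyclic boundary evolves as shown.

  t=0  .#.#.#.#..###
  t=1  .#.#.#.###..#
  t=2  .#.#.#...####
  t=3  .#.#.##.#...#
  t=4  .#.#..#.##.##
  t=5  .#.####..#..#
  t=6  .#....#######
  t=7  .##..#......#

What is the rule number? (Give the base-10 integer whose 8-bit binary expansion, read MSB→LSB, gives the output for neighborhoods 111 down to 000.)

  nb ###: next=.  (t=0,i=11, bit7=0)
  nb ##.: next=#  (t=0,i=12, bit6=1)
  nb #.#: next=.  (t=0,i=0, bit5=0)
  nb #..: next=#  (t=0,i=8, bit4=1)
  nb .##: next=.  (t=0,i=10, bit3=0)
  nb .#.: next=#  (t=0,i=1, bit2=1)
  nb ..#: next=#  (t=0,i=9, bit1=1)
  nb ...: next=.  (t=2,i=7, bit0=0)
  bits 01010110 = 86

86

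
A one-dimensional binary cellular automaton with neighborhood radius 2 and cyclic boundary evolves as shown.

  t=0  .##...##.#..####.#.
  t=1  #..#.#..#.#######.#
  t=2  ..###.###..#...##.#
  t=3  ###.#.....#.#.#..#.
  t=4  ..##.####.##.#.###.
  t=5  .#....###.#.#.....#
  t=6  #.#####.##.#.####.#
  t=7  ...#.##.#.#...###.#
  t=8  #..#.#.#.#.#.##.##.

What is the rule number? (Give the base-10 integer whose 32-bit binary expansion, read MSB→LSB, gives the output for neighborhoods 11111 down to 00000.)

1699579819

  ##### -> .   bit 31 = 0  t=1,i=12
  ####. -> #   bit 30 = 1  t=0,i=14
  ###.# -> #   bit 29 = 1  t=0,i=15
  ###.. -> .   bit 28 = 0  t=2,i=8
  ##.## -> .   bit 27 = 0  t=1,i=17
  ##.#. -> #   bit 26 = 1  t=0,i=8
  ##..# -> .   bit 25 = 0  t=1,i=1
  ##... -> #   bit 24 = 1  t=0,i=3
  #.### -> .   bit 23 = 0  t=1,i=10
  #.##. -> #   bit 22 = 1  t=1,i=18
  #.#.# -> .   bit 21 = 0  t=3,i=12
  #.#.. -> .   bit 20 = 0  t=0,i=9
  #..## -> #   bit 19 = 1  t=0,i=0
  #..#. -> #   bit 18 = 1  t=1,i=2
  #...# -> .   bit 17 = 0  t=0,i=4
  #.... -> #   bit 16 = 1  t=3,i=6
  .#### -> #   bit 15 = 1  t=0,i=13
  .###. -> .   bit 14 = 0  t=2,i=3
  .##.# -> .   bit 13 = 0  t=0,i=7
  .##.. -> .   bit 12 = 0  t=0,i=2
  .#.## -> .   bit 11 = 0  t=1,i=9
  .#.#. -> #   bit 10 = 1  t=1,i=4
  .#..# -> #   bit 9 = 1  t=0,i=10
  .#... -> #   bit 8 = 1  t=2,i=12
  ..### -> #   bit 7 = 1  t=0,i=12
  ..##. -> .   bit 6 = 0  t=0,i=1
  ..#.# -> #   bit 5 = 1  t=1,i=3
  ..#.. -> .   bit 4 = 0  t=2,i=11
  ...## -> #   bit 3 = 1  t=0,i=5
  ...#. -> .   bit 2 = 0  t=3,i=9
  ....# -> #   bit 1 = 1  t=3,i=8
  ..... -> #   bit 0 = 1  t=3,i=7
  bits 01100101010011011000011110101011 = 1699579819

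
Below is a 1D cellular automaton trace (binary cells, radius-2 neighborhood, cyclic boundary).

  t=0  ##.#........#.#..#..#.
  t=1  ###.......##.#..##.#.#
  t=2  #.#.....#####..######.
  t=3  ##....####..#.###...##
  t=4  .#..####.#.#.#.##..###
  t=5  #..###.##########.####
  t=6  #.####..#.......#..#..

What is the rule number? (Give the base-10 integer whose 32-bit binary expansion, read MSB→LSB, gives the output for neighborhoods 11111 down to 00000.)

879557854

  ##### -> .   bit 31 = 0  t=2,i=10
  ####. -> .   bit 30 = 0  t=1,i=1
  ###.# -> #   bit 29 = 1  t=2,i=20
  ###.. -> #   bit 28 = 1  t=1,i=2
  ##.## -> .   bit 27 = 0  t=5,i=6
  ##.#. -> #   bit 26 = 1  t=0,i=2
  ##..# -> .   bit 25 = 0  t=2,i=13
  ##... -> .   bit 24 = 0  t=1,i=3
  #.### -> .   bit 23 = 0  t=1,i=21
  #.##. -> #   bit 22 = 1  t=0,i=0
  #.#.# -> #   bit 21 = 1  t=1,i=19
  #.#.. -> .   bit 20 = 0  t=0,i=3
  #..## -> #   bit 19 = 1  t=1,i=15
  #..#. -> #   bit 18 = 1  t=0,i=16
  #...# -> .   bit 17 = 0  t=3,i=18
  #.... -> .   bit 16 = 0  t=0,i=5
  .#### -> #   bit 15 = 1  t=1,i=0
  .###. -> #   bit 14 = 1  t=3,i=15
  .##.# -> #   bit 13 = 1  t=0,i=1
  .##.. -> #   bit 12 = 1  t=4,i=16
  .#.## -> #   bit 11 = 1  t=0,i=21
  .#.#. -> #   bit 10 = 1  t=0,i=13
  .#..# -> .   bit 9 = 0  t=0,i=15
  .#... -> .   bit 8 = 0  t=0,i=4
  ..### -> #   bit 7 = 1  t=2,i=8
  ..##. -> #   bit 6 = 1  t=1,i=10
  ..#.# -> .   bit 5 = 0  t=0,i=12
  ..#.. -> #   bit 4 = 1  t=0,i=17
  ...## -> #   bit 3 = 1  t=1,i=9
  ...#. -> #   bit 2 = 1  t=0,i=11
  ....# -> #   bit 1 = 1  t=0,i=10
  ..... -> .   bit 0 = 0  t=0,i=6
  bits 00110100011011001111110011011110 = 879557854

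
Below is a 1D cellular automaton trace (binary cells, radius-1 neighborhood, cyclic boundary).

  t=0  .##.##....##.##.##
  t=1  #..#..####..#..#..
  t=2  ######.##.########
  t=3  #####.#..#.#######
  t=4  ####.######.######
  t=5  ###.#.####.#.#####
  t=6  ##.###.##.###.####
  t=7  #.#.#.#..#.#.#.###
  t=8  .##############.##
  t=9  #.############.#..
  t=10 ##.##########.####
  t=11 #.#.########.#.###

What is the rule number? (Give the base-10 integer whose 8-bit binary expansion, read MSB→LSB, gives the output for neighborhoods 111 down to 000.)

183

  [7] ### => #  t=1,i=7
  [6] ##. => .  t=0,i=2
  [5] #.# => #  t=0,i=0
  [4] #.. => #  t=0,i=6
  [3] .## => .  t=0,i=1
  [2] .#. => #  t=1,i=0
  [1] ..# => #  t=0,i=9
  [0] ... => #  t=0,i=7
  bits 10110111 = 183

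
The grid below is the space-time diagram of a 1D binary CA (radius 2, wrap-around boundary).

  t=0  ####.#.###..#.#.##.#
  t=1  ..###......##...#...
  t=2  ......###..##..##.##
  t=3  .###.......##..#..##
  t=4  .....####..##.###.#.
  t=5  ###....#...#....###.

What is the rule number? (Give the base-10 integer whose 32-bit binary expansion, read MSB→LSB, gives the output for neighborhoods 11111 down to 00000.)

1683296885

  ##### -> .   bit 31 = 0  t=0,i=1
  ####. -> #   bit 30 = 1  t=0,i=2
  ###.# -> #   bit 29 = 1  t=0,i=3
  ###.. -> .   bit 28 = 0  t=0,i=9
  ##.## -> .   bit 27 = 0  t=0,i=18
  ##.#. -> #   bit 26 = 1  t=0,i=4
  ##..# -> .   bit 25 = 0  t=0,i=10
  ##... -> .   bit 24 = 0  t=1,i=5
  #.### -> .   bit 23 = 0  t=0,i=7
  #.##. -> #   bit 22 = 1  t=0,i=16
  #.#.# -> .   bit 21 = 0  t=0,i=5
  #.#.. -> #   bit 20 = 1  t=4,i=18
  #..## -> .   bit 19 = 0  t=2,i=10
  #..#. -> #   bit 18 = 1  t=0,i=11
  #...# -> .   bit 17 = 0  t=1,i=14
  #.... -> #   bit 16 = 1  t=1,i=6
  .#### -> .   bit 15 = 0  t=0,i=0
  .###. -> .   bit 14 = 0  t=0,i=8
  .##.# -> .   bit 13 = 0  t=0,i=17
  .##.. -> #   bit 12 = 1  t=1,i=12
  .#.## -> .   bit 11 = 0  t=0,i=6
  .#.#. -> .   bit 10 = 0  t=0,i=13
  .#..# -> #   bit 9 = 1  t=3,i=16
  .#... -> .   bit 8 = 0  t=1,i=17
  ..### -> .   bit 7 = 0  t=1,i=2
  ..##. -> #   bit 6 = 1  t=1,i=11
  ..#.# -> #   bit 5 = 1  t=0,i=12
  ..#.. -> #   bit 4 = 1  t=1,i=16
  ...## -> .   bit 3 = 0  t=1,i=1
  ...#. -> #   bit 2 = 1  t=1,i=15
  ....# -> .   bit 1 = 0  t=1,i=0
  ..... -> #   bit 0 = 1  t=1,i=7
  bits 01100100010101010001001001110101 = 1683296885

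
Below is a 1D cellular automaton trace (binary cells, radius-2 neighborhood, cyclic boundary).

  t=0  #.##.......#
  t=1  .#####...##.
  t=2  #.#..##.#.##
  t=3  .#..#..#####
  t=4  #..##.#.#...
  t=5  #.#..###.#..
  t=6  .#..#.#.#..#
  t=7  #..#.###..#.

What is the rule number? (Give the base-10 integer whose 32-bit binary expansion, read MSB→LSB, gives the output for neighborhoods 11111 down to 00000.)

535682330

  [31] ##### => .  t=1,i=3
  [30] ####. => .  t=1,i=4
  [29] ###.# => .  t=2,i=0
  [28] ###.. => #  t=1,i=5
  [27] ##.## => #  t=0,i=1
  [26] ##.#. => #  t=2,i=1
  [25] ##..# => #  t=1,i=11
  [24] ##... => #  t=0,i=4
  [23] #.### => #  t=2,i=10
  [22] #.##. => #  t=0,i=2
  [21] #.#.# => #  t=2,i=8
  [20] #.#.. => .  t=2,i=2
  [19] #..## => #  t=1,i=0
  [18] #..#. => #  t=3,i=3
  [17] #...# => .  t=1,i=7
  [16] #.... => #  t=0,i=5
  [15] .#### => #  t=1,i=2
  [14] .###. => #  t=2,i=11
  [13] .##.# => .  t=0,i=0
  [12] .##.. => #  t=0,i=3
  [11] .#.## => #  t=2,i=9
  [10] .#.#. => #  t=4,i=7
  [9] .#..# => .  t=2,i=3
  [8] .#... => #  t=4,i=9
  [7] ..### => .  t=1,i=1
  [6] ..##. => .  t=0,i=11
  [5] ..#.# => .  t=5,i=0
  [4] ..#.. => #  t=3,i=4
  [3] ...## => #  t=0,i=10
  [2] ...#. => .  t=4,i=11
  [1] ....# => #  t=0,i=9
  [0] ..... => .  t=0,i=6
  bits 00011111111011011101110100011010 = 535682330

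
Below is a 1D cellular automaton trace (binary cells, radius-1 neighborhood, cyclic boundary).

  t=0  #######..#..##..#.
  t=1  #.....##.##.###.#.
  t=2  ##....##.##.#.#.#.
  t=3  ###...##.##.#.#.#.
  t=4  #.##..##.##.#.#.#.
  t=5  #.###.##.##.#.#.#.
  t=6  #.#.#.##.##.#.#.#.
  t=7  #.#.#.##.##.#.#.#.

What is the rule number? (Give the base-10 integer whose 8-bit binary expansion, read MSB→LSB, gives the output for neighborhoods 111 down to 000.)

92

  ###|.  b7=0 t=0,i=1
  ##.|#  b6=1 t=0,i=6
  #.#|.  b5=0 t=0,i=17
  #..|#  b4=1 t=0,i=7
  .##|#  b3=1 t=0,i=0
  .#.|#  b2=1 t=0,i=9
  ..#|.  b1=0 t=0,i=8
  ...|.  b0=0 t=1,i=2
  bits 01011100 = 92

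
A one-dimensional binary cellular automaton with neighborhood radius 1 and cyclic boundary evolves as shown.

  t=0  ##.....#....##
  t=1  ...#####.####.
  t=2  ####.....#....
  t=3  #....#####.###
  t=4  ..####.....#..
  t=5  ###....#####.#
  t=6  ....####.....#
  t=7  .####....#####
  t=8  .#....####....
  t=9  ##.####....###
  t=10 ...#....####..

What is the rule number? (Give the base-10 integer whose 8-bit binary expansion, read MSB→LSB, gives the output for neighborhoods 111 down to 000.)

  nb ###: next=.  (t=0,i=0, bit7=0)
  nb ##.: next=.  (t=0,i=1, bit6=0)
  nb #.#: next=.  (t=1,i=8, bit5=0)
  nb #..: next=.  (t=0,i=2, bit4=0)
  nb .##: next=#  (t=0,i=12, bit3=1)
  nb .#.: next=#  (t=0,i=7, bit2=1)
  nb ..#: next=#  (t=0,i=6, bit1=1)
  nb ...: next=#  (t=0,i=3, bit0=1)
  bits 00001111 = 15

15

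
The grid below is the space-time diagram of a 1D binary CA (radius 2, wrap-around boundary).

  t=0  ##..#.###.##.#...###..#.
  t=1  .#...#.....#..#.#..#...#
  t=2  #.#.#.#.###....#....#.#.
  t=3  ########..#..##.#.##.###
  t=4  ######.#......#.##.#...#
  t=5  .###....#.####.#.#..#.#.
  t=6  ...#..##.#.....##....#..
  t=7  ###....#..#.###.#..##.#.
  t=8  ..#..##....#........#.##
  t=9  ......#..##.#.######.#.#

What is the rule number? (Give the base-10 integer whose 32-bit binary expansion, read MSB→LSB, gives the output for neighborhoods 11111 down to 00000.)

2418031887

  nb #####: next=#  (t=3,i=0, bit31=1)
  nb ####.: next=.  (t=3,i=6, bit30=0)
  nb ###.#: next=.  (t=0,i=8, bit29=0)
  nb ###..: next=#  (t=0,i=19, bit28=1)
  nb ##.##: next=.  (t=0,i=9, bit27=0)
  nb ##.#.: next=.  (t=0,i=12, bit26=0)
  nb ##..#: next=.  (t=0,i=2, bit25=0)
  nb ##...: next=.  (t=2,i=11, bit24=0)
  nb #.###: next=.  (t=0,i=6, bit23=0)
  nb #.##.: next=.  (t=0,i=0, bit22=0)
  nb #.#.#: next=#  (t=2,i=0, bit21=1)
  nb #.#..: next=.  (t=0,i=13, bit20=0)
  nb #..##: next=.  (t=3,i=12, bit19=0)
  nb #..#.: next=.  (t=0,i=3, bit18=0)
  nb #...#: next=.  (t=0,i=15, bit17=0)
  nb #....: next=.  (t=1,i=7, bit16=0)
  nb .####: next=.  (t=3,i=22, bit15=0)
  nb .###.: next=.  (t=0,i=7, bit14=0)
  nb .##.#: next=#  (t=0,i=11, bit13=1)
  nb .##..: next=#  (t=0,i=1, bit12=1)
  nb .#.##: next=#  (t=0,i=5, bit11=1)
  nb .#.#.: next=#  (t=1,i=0, bit10=1)
  nb .#..#: next=.  (t=1,i=12, bit9=0)
  nb .#...: next=#  (t=0,i=14, bit8=1)
  nb ..###: next=.  (t=0,i=17, bit7=0)
  nb ..##.: next=.  (t=3,i=13, bit6=0)
  nb ..#.#: next=.  (t=0,i=4, bit5=0)
  nb ..#..: next=.  (t=1,i=5, bit4=0)
  nb ...##: next=#  (t=0,i=16, bit3=1)
  nb ...#.: next=#  (t=1,i=4, bit2=1)
  nb ....#: next=#  (t=1,i=9, bit1=1)
  nb .....: next=#  (t=1,i=8, bit0=1)
  bits 10010000001000000011110100001111 = 2418031887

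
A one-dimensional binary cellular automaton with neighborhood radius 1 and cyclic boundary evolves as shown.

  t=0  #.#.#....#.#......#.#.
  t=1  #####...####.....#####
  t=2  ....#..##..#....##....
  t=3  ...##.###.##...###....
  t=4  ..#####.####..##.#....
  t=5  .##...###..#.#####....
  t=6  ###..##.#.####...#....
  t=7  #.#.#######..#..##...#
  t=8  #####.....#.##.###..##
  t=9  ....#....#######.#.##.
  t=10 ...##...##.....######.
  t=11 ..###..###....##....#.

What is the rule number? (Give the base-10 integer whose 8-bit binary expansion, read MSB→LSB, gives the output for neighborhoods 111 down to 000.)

  ###|.  b7=0 t=1,i=0
  ##.|#  b6=1 t=1,i=4
  #.#|#  b5=1 t=0,i=1
  #..|.  b4=0 t=0,i=5
  .##|#  b3=1 t=1,i=8
  .#.|#  b2=1 t=0,i=0
  ..#|#  b1=1 t=0,i=8
  ...|.  b0=0 t=0,i=6
  bits 01101110 = 110

110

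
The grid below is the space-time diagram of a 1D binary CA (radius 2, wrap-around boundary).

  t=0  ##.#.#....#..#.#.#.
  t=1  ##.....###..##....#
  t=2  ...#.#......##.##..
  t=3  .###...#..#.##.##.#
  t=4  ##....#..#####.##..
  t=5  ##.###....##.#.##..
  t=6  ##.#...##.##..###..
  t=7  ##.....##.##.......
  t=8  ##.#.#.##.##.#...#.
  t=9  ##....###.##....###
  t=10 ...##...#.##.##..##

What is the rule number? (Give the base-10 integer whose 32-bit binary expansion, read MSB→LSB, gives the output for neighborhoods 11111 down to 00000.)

2697312358

  nb #####: next=#  (t=4,i=11, bit31=1)
  nb ####.: next=.  (t=4,i=12, bit30=0)
  nb ###.#: next=#  (t=4,i=13, bit29=1)
  nb ###..: next=.  (t=1,i=1, bit28=0)
  nb ##.##: next=.  (t=2,i=14, bit27=0)
  nb ##.#.: next=.  (t=0,i=2, bit26=0)
  nb ##..#: next=.  (t=1,i=10, bit25=0)
  nb ##...: next=.  (t=1,i=2, bit24=0)
  nb #.###: next=#  (t=3,i=1, bit23=1)
  nb #.##.: next=#  (t=0,i=0, bit22=1)
  nb #.#.#: next=.  (t=0,i=3, bit21=0)
  nb #.#..: next=.  (t=0,i=5, bit20=0)
  nb #..##: next=.  (t=1,i=11, bit19=0)
  nb #..#.: next=#  (t=0,i=12, bit18=1)
  nb #...#: next=.  (t=3,i=5, bit17=0)
  nb #....: next=#  (t=0,i=7, bit16=1)
  nb .####: next=#  (t=4,i=10, bit15=1)
  nb .###.: next=.  (t=1,i=0, bit14=0)
  nb .##.#: next=#  (t=0,i=1, bit13=1)
  nb .##..: next=#  (t=1,i=13, bit12=1)
  nb .#.##: next=#  (t=0,i=18, bit11=1)
  nb .#.#.: next=.  (t=0,i=4, bit10=0)
  nb .#..#: next=.  (t=0,i=11, bit9=0)
  nb .#...: next=.  (t=0,i=6, bit8=0)
  nb ..###: next=.  (t=1,i=7, bit7=0)
  nb ..##.: next=#  (t=1,i=12, bit6=1)
  nb ..#.#: next=#  (t=0,i=13, bit5=1)
  nb ..#..: next=.  (t=0,i=10, bit4=0)
  nb ...##: next=.  (t=1,i=6, bit3=0)
  nb ...#.: next=#  (t=0,i=9, bit2=1)
  nb ....#: next=#  (t=0,i=8, bit1=1)
  nb .....: next=.  (t=1,i=4, bit0=0)
  bits 10100000110001011011100001100110 = 2697312358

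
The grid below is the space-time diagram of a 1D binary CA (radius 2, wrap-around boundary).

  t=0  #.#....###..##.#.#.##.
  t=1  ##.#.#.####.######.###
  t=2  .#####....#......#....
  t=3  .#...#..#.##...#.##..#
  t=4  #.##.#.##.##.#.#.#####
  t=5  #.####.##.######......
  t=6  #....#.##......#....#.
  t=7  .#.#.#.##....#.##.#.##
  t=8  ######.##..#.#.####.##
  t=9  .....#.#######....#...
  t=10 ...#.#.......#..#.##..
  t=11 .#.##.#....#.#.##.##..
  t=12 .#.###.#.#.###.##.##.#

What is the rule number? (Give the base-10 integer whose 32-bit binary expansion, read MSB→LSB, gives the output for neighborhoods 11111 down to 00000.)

  nb #####: next=.  (t=1,i=14, bit31=0)
  nb ####.: next=.  (t=1,i=0, bit30=0)
  nb ###.#: next=#  (t=1,i=1, bit29=1)
  nb ###..: next=#  (t=0,i=9, bit28=1)
  nb ##.##: next=.  (t=1,i=11, bit27=0)
  nb ##.#.: next=#  (t=0,i=14, bit26=1)
  nb ##..#: next=#  (t=0,i=10, bit25=1)
  nb ##...: next=.  (t=2,i=6, bit24=0)
  nb #.###: next=.  (t=1,i=7, bit23=0)
  nb #.##.: next=#  (t=0,i=19, bit22=1)
  nb #.#.#: next=#  (t=0,i=0, bit21=1)
  nb #.#..: next=.  (t=0,i=2, bit20=0)
  nb #..##: next=.  (t=0,i=11, bit19=0)
  nb #..#.: next=#  (t=3,i=7, bit18=1)
  nb #...#: next=#  (t=3,i=3, bit17=1)
  nb #....: next=.  (t=0,i=4, bit16=0)
  nb .####: next=.  (t=1,i=8, bit15=0)
  nb .###.: next=#  (t=0,i=8, bit14=1)
  nb .##.#: next=#  (t=0,i=13, bit13=1)
  nb .##..: next=#  (t=3,i=11, bit12=1)
  nb .#.##: next=.  (t=0,i=18, bit11=0)
  nb .#.#.: next=#  (t=0,i=1, bit10=1)
  nb .#..#: next=.  (t=3,i=6, bit9=0)
  nb .#...: next=#  (t=0,i=3, bit8=1)
  nb ..###: next=#  (t=0,i=7, bit7=1)
  nb ..##.: next=#  (t=0,i=12, bit6=1)
  nb ..#.#: next=#  (t=3,i=8, bit5=1)
  nb ..#..: next=#  (t=2,i=10, bit4=1)
  nb ...##: next=.  (t=0,i=6, bit3=0)
  nb ...#.: next=.  (t=2,i=9, bit2=0)
  nb ....#: next=#  (t=0,i=5, bit1=1)
  nb .....: next=.  (t=2,i=13, bit0=0)
  bits 00110110011001100111010111110010 = 912684530

912684530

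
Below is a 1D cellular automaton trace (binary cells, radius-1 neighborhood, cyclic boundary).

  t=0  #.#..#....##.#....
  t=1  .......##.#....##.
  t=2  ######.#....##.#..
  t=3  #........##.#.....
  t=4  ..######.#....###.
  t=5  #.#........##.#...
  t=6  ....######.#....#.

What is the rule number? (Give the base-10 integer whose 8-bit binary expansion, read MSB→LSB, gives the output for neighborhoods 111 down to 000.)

  ###|.  b7=0 t=2,i=1
  ##.|.  b6=0 t=0,i=11
  #.#|.  b5=0 t=0,i=1
  #..|.  b4=0 t=0,i=3
  .##|#  b3=1 t=0,i=10
  .#.|.  b2=0 t=0,i=0
  ..#|.  b1=0 t=0,i=4
  ...|#  b0=1 t=0,i=7
  bits 00001001 = 9

9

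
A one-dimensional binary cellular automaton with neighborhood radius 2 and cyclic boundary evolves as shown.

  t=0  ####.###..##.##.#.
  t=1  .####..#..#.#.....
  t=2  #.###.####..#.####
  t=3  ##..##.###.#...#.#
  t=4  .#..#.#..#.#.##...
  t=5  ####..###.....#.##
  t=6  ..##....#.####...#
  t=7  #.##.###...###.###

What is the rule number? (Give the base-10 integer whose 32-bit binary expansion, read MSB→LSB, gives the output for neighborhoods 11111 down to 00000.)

2014810719

  [31] ##### => .  t=2,i=16
  [30] ####. => #  t=0,i=2
  [29] ###.# => #  t=0,i=3
  [28] ###.. => #  t=0,i=7
  [27] ##.## => #  t=0,i=4
  [26] ##.#. => .  t=0,i=15
  [25] ##..# => .  t=0,i=8
  [24] ##... => .  t=4,i=15
  [23] #.### => .  t=0,i=0
  [22] #.##. => .  t=0,i=13
  [21] #.#.# => .  t=0,i=16
  [20] #.#.. => #  t=1,i=12
  [19] #..## => .  t=0,i=9
  [18] #..#. => #  t=1,i=6
  [17] #...# => #  t=3,i=13
  [16] #.... => #  t=1,i=14
  [15] .#### => #  t=0,i=1
  [14] .###. => .  t=0,i=6
  [13] .##.# => .  t=0,i=11
  [12] .##.. => #  t=4,i=14
  [11] .#.## => .  t=0,i=17
  [10] .#.#. => .  t=1,i=11
  [9] .#..# => #  t=1,i=8
  [8] .#... => .  t=1,i=13
  [7] ..### => .  t=1,i=1
  [6] ..##. => #  t=0,i=10
  [5] ..#.# => .  t=1,i=10
  [4] ..#.. => #  t=1,i=7
  [3] ...## => #  t=1,i=0
  [2] ...#. => #  t=3,i=14
  [1] ....# => #  t=1,i=17
  [0] ..... => #  t=1,i=15
  bits 01111000000101111001001001011111 = 2014810719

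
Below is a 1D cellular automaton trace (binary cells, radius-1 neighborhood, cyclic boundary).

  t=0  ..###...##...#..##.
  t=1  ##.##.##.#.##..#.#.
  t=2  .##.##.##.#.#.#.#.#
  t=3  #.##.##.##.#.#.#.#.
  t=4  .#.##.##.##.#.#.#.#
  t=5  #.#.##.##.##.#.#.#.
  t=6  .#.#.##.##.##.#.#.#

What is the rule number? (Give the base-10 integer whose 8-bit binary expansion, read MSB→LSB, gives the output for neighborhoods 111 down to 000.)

227

  [7] ### => #  t=0,i=3
  [6] ##. => #  t=0,i=4
  [5] #.# => #  t=1,i=2
  [4] #.. => .  t=0,i=5
  [3] .## => .  t=0,i=2
  [2] .#. => .  t=0,i=13
  [1] ..# => #  t=0,i=1
  [0] ... => #  t=0,i=0
  bits 11100011 = 227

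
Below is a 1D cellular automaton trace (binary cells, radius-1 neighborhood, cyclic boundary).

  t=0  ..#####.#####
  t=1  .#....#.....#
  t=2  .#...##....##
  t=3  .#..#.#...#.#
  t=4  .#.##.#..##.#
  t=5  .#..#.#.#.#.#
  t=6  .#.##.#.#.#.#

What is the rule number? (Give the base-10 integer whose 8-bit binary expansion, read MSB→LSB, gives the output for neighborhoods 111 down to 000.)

70

  [7] ### => .  t=0,i=3
  [6] ##. => #  t=0,i=6
  [5] #.# => .  t=0,i=7
  [4] #.. => .  t=0,i=0
  [3] .## => .  t=0,i=2
  [2] .#. => #  t=1,i=1
  [1] ..# => #  t=0,i=1
  [0] ... => .  t=1,i=3
  bits 01000110 = 70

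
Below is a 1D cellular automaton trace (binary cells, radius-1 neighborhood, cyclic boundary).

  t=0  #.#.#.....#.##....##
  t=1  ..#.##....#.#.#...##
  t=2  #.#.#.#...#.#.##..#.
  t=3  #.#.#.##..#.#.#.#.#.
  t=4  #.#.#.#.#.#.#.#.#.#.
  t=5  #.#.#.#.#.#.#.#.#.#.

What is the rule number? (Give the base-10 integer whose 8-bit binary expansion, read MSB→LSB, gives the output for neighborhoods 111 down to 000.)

  [7] ### => #  t=0,i=19
  [6] ##. => .  t=0,i=0
  [5] #.# => .  t=0,i=1
  [4] #.. => #  t=0,i=5
  [3] .## => #  t=0,i=12
  [2] .#. => #  t=0,i=2
  [1] ..# => .  t=0,i=9
  [0] ... => .  t=0,i=6
  bits 10011100 = 156

156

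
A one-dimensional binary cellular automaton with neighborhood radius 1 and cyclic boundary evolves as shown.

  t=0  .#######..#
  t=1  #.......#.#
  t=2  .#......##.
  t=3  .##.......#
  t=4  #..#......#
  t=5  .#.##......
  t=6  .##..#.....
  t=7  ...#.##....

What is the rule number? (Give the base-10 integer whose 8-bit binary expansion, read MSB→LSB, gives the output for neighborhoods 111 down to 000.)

52

  [7] ### => .  t=0,i=2
  [6] ##. => .  t=0,i=7
  [5] #.# => #  t=0,i=0
  [4] #.. => #  t=0,i=8
  [3] .## => .  t=0,i=1
  [2] .#. => #  t=0,i=10
  [1] ..# => .  t=0,i=9
  [0] ... => .  t=1,i=2
  bits 00110100 = 52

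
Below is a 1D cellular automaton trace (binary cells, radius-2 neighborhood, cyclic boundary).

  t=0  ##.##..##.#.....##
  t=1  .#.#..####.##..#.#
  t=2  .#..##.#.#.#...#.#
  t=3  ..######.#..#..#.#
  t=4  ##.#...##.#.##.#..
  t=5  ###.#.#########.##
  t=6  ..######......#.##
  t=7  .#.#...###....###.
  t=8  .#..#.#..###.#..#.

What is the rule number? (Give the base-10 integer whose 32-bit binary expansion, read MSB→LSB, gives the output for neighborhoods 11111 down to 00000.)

  [31] ##### => .  t=3,i=4
  [30] ####. => .  t=0,i=0
  [29] ###.# => #  t=0,i=1
  [28] ###.. => #  t=6,i=7
  [27] ##.## => .  t=0,i=2
  [26] ##.#. => #  t=0,i=9
  [25] ##..# => .  t=0,i=5
  [24] ##... => #  t=6,i=8
  [23] #.### => #  t=5,i=6
  [22] #.##. => #  t=0,i=3
  [21] #.#.# => #  t=1,i=1
  [20] #.#.. => .  t=0,i=10
  [19] #..## => #  t=0,i=6
  [18] #..#. => .  t=1,i=14
  [17] #...# => .  t=2,i=13
  [16] #.... => #  t=0,i=12
  [15] .#### => #  t=0,i=17
  [14] .###. => .  t=7,i=8
  [13] .##.# => #  t=0,i=8
  [12] .##.. => .  t=0,i=4
  [11] .#.## => #  t=4,i=11
  [10] .#.#. => .  t=1,i=0
  [9] .#..# => #  t=1,i=4
  [8] .#... => #  t=0,i=11
  [7] ..### => .  t=0,i=16
  [6] ..##. => #  t=0,i=7
  [5] ..#.# => #  t=1,i=15
  [4] ..#.. => #  t=3,i=12
  [3] ...## => #  t=0,i=15
  [2] ...#. => .  t=2,i=14
  [1] ....# => .  t=0,i=14
  [0] ..... => .  t=0,i=13
  bits 00110101111010011010101101111000 = 904506232

904506232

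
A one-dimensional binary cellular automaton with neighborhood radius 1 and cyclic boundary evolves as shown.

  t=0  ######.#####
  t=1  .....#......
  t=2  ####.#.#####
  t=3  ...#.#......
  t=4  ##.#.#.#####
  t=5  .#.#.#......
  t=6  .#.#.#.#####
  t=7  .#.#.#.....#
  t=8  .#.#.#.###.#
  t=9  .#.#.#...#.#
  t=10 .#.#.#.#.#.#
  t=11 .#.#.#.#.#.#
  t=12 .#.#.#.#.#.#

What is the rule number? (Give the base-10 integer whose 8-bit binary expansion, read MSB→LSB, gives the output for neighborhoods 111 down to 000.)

69

  ###|.  b7=0 t=0,i=0
  ##.|#  b6=1 t=0,i=5
  #.#|.  b5=0 t=0,i=6
  #..|.  b4=0 t=1,i=6
  .##|.  b3=0 t=0,i=7
  .#.|#  b2=1 t=1,i=5
  ..#|.  b1=0 t=1,i=4
  ...|#  b0=1 t=1,i=0
  bits 01000101 = 69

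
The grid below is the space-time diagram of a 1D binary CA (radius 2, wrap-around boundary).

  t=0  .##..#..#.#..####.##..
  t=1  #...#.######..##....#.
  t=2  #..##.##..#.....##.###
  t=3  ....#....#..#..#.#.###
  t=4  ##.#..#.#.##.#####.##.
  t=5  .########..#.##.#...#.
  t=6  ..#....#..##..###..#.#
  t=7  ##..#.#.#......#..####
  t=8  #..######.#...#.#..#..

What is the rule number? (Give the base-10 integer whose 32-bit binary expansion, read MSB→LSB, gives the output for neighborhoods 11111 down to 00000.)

  ##### -> .   bit 31 = 0  t=1,i=8
  ####. -> #   bit 30 = 1  t=0,i=15
  ###.# -> .   bit 29 = 0  t=0,i=16
  ###.. -> .   bit 28 = 0  t=1,i=11
  ##.## -> .   bit 27 = 0  t=0,i=17
  ##.#. -> #   bit 26 = 1  t=4,i=2
  ##..# -> .   bit 25 = 0  t=0,i=3
  ##... -> #   bit 24 = 1  t=0,i=20
  #.### -> #   bit 23 = 1  t=1,i=6
  #.##. -> .   bit 22 = 0  t=0,i=18
  #.#.# -> #   bit 21 = 1  t=3,i=17
  #.#.. -> #   bit 20 = 1  t=0,i=10
  #..## -> .   bit 19 = 0  t=0,i=12
  #..#. -> #   bit 18 = 1  t=0,i=4
  #...# -> .   bit 17 = 0  t=0,i=21
  #.... -> #   bit 16 = 1  t=1,i=17
  .#### -> #   bit 15 = 1  t=0,i=14
  .###. -> #   bit 14 = 1  t=3,i=20
  .##.# -> #   bit 13 = 1  t=2,i=4
  .##.. -> .   bit 12 = 0  t=0,i=2
  .#.## -> .   bit 11 = 0  t=1,i=5
  .#.#. -> #   bit 10 = 1  t=0,i=9
  .#..# -> #   bit 9 = 1  t=0,i=6
  .#... -> .   bit 8 = 0  t=1,i=1
  ..### -> .   bit 7 = 0  t=0,i=13
  ..##. -> .   bit 6 = 0  t=0,i=1
  ..#.# -> #   bit 5 = 1  t=0,i=8
  ..#.. -> .   bit 4 = 0  t=0,i=5
  ...## -> #   bit 3 = 1  t=0,i=0
  ...#. -> #   bit 2 = 1  t=1,i=3
  ....# -> .   bit 1 = 0  t=1,i=18
  ..... -> .   bit 0 = 0  t=2,i=13
  bits 01000101101101011110011000101100 = 1169548844

1169548844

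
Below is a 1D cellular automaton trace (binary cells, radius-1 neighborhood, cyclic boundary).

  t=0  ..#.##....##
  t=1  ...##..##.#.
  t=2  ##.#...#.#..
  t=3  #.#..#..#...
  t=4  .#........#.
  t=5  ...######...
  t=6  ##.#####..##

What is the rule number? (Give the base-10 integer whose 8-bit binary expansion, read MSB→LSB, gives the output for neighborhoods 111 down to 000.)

  [7] ### => #  t=5,i=4
  [6] ##. => .  t=0,i=5
  [5] #.# => #  t=0,i=3
  [4] #.. => .  t=0,i=0
  [3] .## => #  t=0,i=4
  [2] .#. => .  t=0,i=2
  [1] ..# => .  t=0,i=1
  [0] ... => #  t=0,i=7
  bits 10101001 = 169

169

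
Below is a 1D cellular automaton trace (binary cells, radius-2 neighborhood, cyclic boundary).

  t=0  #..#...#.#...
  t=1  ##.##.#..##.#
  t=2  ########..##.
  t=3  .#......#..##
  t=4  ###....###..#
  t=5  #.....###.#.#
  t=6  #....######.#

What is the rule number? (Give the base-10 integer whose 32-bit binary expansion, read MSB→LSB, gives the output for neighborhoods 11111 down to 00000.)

779154332

  nb #####: next=.  (t=2,i=2, bit31=0)
  nb ####.: next=.  (t=2,i=6, bit30=0)
  nb ###.#: next=#  (t=1,i=1, bit29=1)
  nb ###..: next=.  (t=2,i=7, bit28=0)
  nb ##.##: next=#  (t=1,i=2, bit27=1)
  nb ##.#.: next=#  (t=1,i=5, bit26=1)
  nb ##..#: next=#  (t=2,i=8, bit25=1)
  nb ##...: next=.  (t=4,i=3, bit24=0)
  nb #.###: next=.  (t=1,i=12, bit23=0)
  nb #.##.: next=#  (t=1,i=3, bit22=1)
  nb #.#.#: next=#  (t=5,i=10, bit21=1)
  nb #.#..: next=#  (t=0,i=9, bit20=1)
  nb #..##: next=.  (t=1,i=8, bit19=0)
  nb #..#.: next=.  (t=0,i=2, bit18=0)
  nb #...#: next=.  (t=0,i=5, bit17=0)
  nb #....: next=.  (t=3,i=3, bit16=0)
  nb .####: next=#  (t=2,i=1, bit15=1)
  nb .###.: next=#  (t=1,i=0, bit14=1)
  nb .##.#: next=#  (t=1,i=4, bit13=1)
  nb .##..: next=#  (t=5,i=0, bit12=1)
  nb .#.##: next=.  (t=5,i=11, bit11=0)
  nb .#.#.: next=.  (t=0,i=8, bit10=0)
  nb .#..#: next=#  (t=0,i=1, bit9=1)
  nb .#...: next=#  (t=0,i=4, bit8=1)
  nb ..###: next=#  (t=4,i=7, bit7=1)
  nb ..##.: next=.  (t=1,i=9, bit6=0)
  nb ..#.#: next=.  (t=0,i=7, bit5=0)
  nb ..#..: next=#  (t=0,i=0, bit4=1)
  nb ...##: next=#  (t=4,i=6, bit3=1)
  nb ...#.: next=#  (t=0,i=6, bit2=1)
  nb ....#: next=.  (t=3,i=6, bit1=0)
  nb .....: next=.  (t=3,i=4, bit0=0)
  bits 00101110011100001111001110011100 = 779154332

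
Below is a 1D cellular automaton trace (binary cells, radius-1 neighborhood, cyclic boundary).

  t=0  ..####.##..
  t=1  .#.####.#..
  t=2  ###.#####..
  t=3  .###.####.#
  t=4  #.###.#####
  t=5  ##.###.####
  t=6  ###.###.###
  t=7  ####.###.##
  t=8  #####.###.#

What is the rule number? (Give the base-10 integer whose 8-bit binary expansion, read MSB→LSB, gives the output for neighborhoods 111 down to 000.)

230

  nb ###: next=#  (t=0,i=3, bit7=1)
  nb ##.: next=#  (t=0,i=5, bit6=1)
  nb #.#: next=#  (t=0,i=6, bit5=1)
  nb #..: next=.  (t=0,i=9, bit4=0)
  nb .##: next=.  (t=0,i=2, bit3=0)
  nb .#.: next=#  (t=1,i=1, bit2=1)
  nb ..#: next=#  (t=0,i=1, bit1=1)
  nb ...: next=.  (t=0,i=0, bit0=0)
  bits 11100110 = 230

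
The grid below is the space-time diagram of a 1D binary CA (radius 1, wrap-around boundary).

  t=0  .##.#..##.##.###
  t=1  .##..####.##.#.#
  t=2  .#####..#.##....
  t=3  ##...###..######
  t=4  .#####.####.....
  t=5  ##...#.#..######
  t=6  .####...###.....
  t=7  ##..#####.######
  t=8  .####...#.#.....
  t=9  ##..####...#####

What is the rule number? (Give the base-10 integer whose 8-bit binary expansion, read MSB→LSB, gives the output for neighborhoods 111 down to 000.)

  [7] ### => .  t=0,i=14
  [6] ##. => #  t=0,i=2
  [5] #.# => .  t=0,i=0
  [4] #.. => #  t=0,i=5
  [3] .## => #  t=0,i=1
  [2] .#. => .  t=0,i=4
  [1] ..# => #  t=0,i=6
  [0] ... => #  t=2,i=13
  bits 01011011 = 91

91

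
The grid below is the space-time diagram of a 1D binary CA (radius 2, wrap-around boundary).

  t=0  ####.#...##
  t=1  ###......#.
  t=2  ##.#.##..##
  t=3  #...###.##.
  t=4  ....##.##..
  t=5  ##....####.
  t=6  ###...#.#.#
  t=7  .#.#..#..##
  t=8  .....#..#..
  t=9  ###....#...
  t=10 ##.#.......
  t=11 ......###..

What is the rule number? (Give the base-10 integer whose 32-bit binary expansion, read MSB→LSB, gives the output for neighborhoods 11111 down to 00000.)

3385612449

  nb #####: next=#  (t=0,i=0, bit31=1)
  nb ####.: next=#  (t=0,i=2, bit30=1)
  nb ###.#: next=.  (t=0,i=3, bit29=0)
  nb ###..: next=.  (t=1,i=2, bit28=0)
  nb ##.##: next=#  (t=3,i=7, bit27=1)
  nb ##.#.: next=.  (t=0,i=4, bit26=0)
  nb ##..#: next=.  (t=2,i=7, bit25=0)
  nb ##...: next=#  (t=1,i=3, bit24=1)
  nb #.###: next=#  (t=1,i=0, bit23=1)
  nb #.##.: next=#  (t=2,i=5, bit22=1)
  nb #.#.#: next=.  (t=2,i=3, bit21=0)
  nb #.#..: next=.  (t=0,i=5, bit20=0)
  nb #..##: next=#  (t=2,i=8, bit19=1)
  nb #..#.: next=#  (t=7,i=5, bit18=1)
  nb #...#: next=.  (t=0,i=7, bit17=0)
  nb #....: next=.  (t=1,i=4, bit16=0)
  nb .####: next=.  (t=0,i=10, bit15=0)
  nb .###.: next=#  (t=1,i=1, bit14=1)
  nb .##.#: next=.  (t=3,i=9, bit13=0)
  nb .##..: next=#  (t=2,i=6, bit12=1)
  nb .#.##: next=#  (t=1,i=10, bit11=1)
  nb .#.#.: next=.  (t=6,i=7, bit10=0)
  nb .#..#: next=.  (t=7,i=4, bit9=0)
  nb .#...: next=.  (t=0,i=6, bit8=0)
  nb ..###: next=#  (t=0,i=9, bit7=1)
  nb ..##.: next=.  (t=4,i=4, bit6=0)
  nb ..#.#: next=#  (t=1,i=9, bit5=1)
  nb ..#..: next=.  (t=7,i=6, bit4=0)
  nb ...##: next=.  (t=0,i=8, bit3=0)
  nb ...#.: next=.  (t=1,i=8, bit2=0)
  nb ....#: next=.  (t=1,i=7, bit1=0)
  nb .....: next=#  (t=1,i=5, bit0=1)
  bits 11001001110011000101100010100001 = 3385612449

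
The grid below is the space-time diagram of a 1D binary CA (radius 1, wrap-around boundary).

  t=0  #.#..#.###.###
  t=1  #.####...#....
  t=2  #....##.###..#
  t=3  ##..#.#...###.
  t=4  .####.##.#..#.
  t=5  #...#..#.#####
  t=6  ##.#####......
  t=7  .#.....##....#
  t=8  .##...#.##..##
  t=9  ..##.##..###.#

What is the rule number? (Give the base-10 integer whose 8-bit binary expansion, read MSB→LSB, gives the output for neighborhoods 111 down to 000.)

86

  nb ###: next=.  (t=0,i=8, bit7=0)
  nb ##.: next=#  (t=0,i=0, bit6=1)
  nb #.#: next=.  (t=0,i=1, bit5=0)
  nb #..: next=#  (t=0,i=3, bit4=1)
  nb .##: next=.  (t=0,i=7, bit3=0)
  nb .#.: next=#  (t=0,i=2, bit2=1)
  nb ..#: next=#  (t=0,i=4, bit1=1)
  nb ...: next=.  (t=1,i=7, bit0=0)
  bits 01010110 = 86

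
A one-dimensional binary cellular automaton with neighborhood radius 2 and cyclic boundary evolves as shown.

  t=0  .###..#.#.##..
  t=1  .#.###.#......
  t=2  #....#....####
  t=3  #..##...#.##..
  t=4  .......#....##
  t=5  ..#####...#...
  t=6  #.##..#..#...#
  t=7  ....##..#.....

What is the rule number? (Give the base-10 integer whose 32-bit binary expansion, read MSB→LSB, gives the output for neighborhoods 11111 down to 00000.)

  [31] ##### => .  t=2,i=12
  [30] ####. => .  t=2,i=13
  [29] ###.# => #  t=1,i=5
  [28] ###.. => #  t=0,i=3
  [27] ##.## => .  t=6,i=1
  [26] ##.#. => .  t=1,i=6
  [25] ##..# => #  t=0,i=4
  [24] ##... => .  t=0,i=12
  [23] #.### => .  t=1,i=3
  [22] #.##. => .  t=0,i=10
  [21] #.#.# => .  t=0,i=8
  [20] #.#.. => .  t=1,i=7
  [19] #..## => .  t=3,i=2
  [18] #..#. => #  t=0,i=5
  [17] #...# => .  t=0,i=13
  [16] #.... => .  t=1,i=9
  [15] .#### => #  t=2,i=11
  [14] .###. => .  t=0,i=2
  [13] .##.# => .  t=6,i=0
  [12] .##.. => .  t=0,i=11
  [11] .#.## => .  t=0,i=9
  [10] .#.#. => #  t=0,i=7
  [9] .#..# => .  t=3,i=1
  [8] .#... => .  t=1,i=8
  [7] ..### => #  t=0,i=1
  [6] ..##. => .  t=3,i=3
  [5] ..#.# => .  t=0,i=6
  [4] ..#.. => .  t=2,i=5
  [3] ...## => .  t=0,i=0
  [2] ...#. => #  t=1,i=0
  [1] ....# => #  t=1,i=13
  [0] ..... => #  t=1,i=10
  bits 00110010000001001000010010000111 = 839156871

839156871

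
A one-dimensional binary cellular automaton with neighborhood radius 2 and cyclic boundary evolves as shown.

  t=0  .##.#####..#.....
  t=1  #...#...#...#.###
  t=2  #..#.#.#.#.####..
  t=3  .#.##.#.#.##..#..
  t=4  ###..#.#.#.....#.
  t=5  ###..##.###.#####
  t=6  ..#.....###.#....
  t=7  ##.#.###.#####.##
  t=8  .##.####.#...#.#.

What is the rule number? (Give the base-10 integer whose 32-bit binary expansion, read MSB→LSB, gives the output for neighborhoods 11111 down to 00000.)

  #####|.  b31=0 t=0,i=6
  ####.|.  b30=0 t=0,i=7
  ###.#|#  b29=1 t=5,i=10
  ###..|#  b28=1 t=0,i=8
  ##.##|.  b27=0 t=0,i=3
  ##.#.|#  b26=1 t=3,i=5
  ##..#|.  b25=0 t=0,i=9
  ##...|.  b24=0 t=1,i=1
  #.###|#  b23=1 t=0,i=4
  #.##.|.  b22=0 t=3,i=3
  #.#.#|.  b21=0 t=2,i=5
  #.#..|#  b20=1 t=4,i=9
  #..##|.  b19=0 t=5,i=4
  #..#.|.  b18=0 t=0,i=10
  #...#|.  b17=0 t=1,i=2
  #....|.  b16=0 t=0,i=13
  .####|.  b15=0 t=0,i=5
  .###.|#  b14=1 t=4,i=1
  .##.#|.  b13=0 t=0,i=2
  .##..|.  b12=0 t=3,i=11
  .#.##|#  b11=1 t=1,i=13
  .#.#.|#  b10=1 t=2,i=4
  .#..#|#  b9=1 t=2,i=1
  .#...|#  b8=1 t=0,i=12
  ..###|.  b7=0 t=6,i=8
  ..##.|.  b6=0 t=0,i=1
  ..#.#|#  b5=1 t=1,i=12
  ..#..|.  b4=0 t=0,i=11
  ...##|#  b3=1 t=0,i=0
  ...#.|#  b2=1 t=1,i=3
  ....#|#  b1=1 t=0,i=16
  .....|#  b0=1 t=0,i=14
  bits 00110100100100000100111100101111 = 881872687

881872687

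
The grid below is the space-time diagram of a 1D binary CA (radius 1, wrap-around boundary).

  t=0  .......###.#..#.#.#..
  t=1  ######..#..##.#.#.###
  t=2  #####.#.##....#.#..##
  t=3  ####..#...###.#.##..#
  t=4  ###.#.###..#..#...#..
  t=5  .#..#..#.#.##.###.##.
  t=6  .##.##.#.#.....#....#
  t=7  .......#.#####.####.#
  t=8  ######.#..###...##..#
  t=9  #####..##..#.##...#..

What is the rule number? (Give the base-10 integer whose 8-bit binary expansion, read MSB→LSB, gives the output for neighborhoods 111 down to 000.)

  ###|#  b7=1 t=0,i=8
  ##.|.  b6=0 t=0,i=9
  #.#|.  b5=0 t=0,i=10
  #..|#  b4=1 t=0,i=12
  .##|.  b3=0 t=0,i=7
  .#.|#  b2=1 t=0,i=11
  ..#|.  b1=0 t=0,i=6
  ...|#  b0=1 t=0,i=0
  bits 10010101 = 149

149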